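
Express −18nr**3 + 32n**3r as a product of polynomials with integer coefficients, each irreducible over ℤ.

2nr(4n + 3r)(4n − 3r)

Every term has a factor of 2nr. Then 16n**2 − 9r**2 = (4n)² − (3r)².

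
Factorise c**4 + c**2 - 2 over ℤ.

(c + 1)*(c - 1)*(c**2 + 2)

Substitute u = c**2 to get a quadratic in u, then factor.
c**2 + 2 is irreducible over ℤ (always positive, so no real roots).
c**2 - 1 is a difference of squares.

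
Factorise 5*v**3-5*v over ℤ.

Pull out the common factor 5*v; v**2-1 is a difference of squares.

5*v*(v+1)*(v-1)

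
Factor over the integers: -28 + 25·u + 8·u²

Need a pair with product 8·(-28) = -224 and sum 25: that's -7 and 32.
Split the middle term: 8·u² - 7·u + 32·u - 28 = u·(8·u - 7) + 4·(8·u - 7).

(8·u - 7)·(u + 4)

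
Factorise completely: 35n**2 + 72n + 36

(5n + 6)(7n + 6)

Need a pair with product 35·36 = 1260 and sum 72: that's 30 and 42.
Split the middle term: 35n**2 + 30n + 42n + 36 = 5n(7n + 6) + 6(7n + 6).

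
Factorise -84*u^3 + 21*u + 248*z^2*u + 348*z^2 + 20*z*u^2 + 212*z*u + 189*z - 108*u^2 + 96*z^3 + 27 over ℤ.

Group: 3*z*(32*z^2 + 8*z*u + 20*z - 12*u^2 + 3) + (7*u + 9)*(32*z^2 + 8*z*u + 20*z - 12*u^2 + 3); both groups contain (32*z^2 + 8*z*u + 20*z - 12*u^2 + 3), so (3*z + 7*u + 9) is a factor with cofactor 32*z^2 + 8*z*u + 20*z - 12*u^2 + 3.
The cofactor groups again: 32*z^2 + 8*z*u + 20*z - 12*u^2 + 3 = 4*z*(8*z + 6*u + 3) + (-2*u + 1)*(8*z + 6*u + 3); both groups contain (8*z + 6*u + 3), giving (4*z - 2*u + 1)*(8*z + 6*u + 3).

(4*z - 2*u + 1)*(8*z + 6*u + 3)*(3*z + 7*u + 9)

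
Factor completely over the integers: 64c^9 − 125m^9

Recognize a difference of cubes with the parts 4c^3 and 5m^3.

−(5m^3 − 4c^3)(25m^6 + 20m^3c^3 + 16c^6)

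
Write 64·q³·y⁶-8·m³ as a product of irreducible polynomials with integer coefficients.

8·(2·q·y²-m)·(4·q²·y⁴+2·q·m·y²+m²)

Every term has a factor of 8; factoring it out leaves 8·q³·y⁶-m³.
Recognize a difference of cubes with the parts 2·q·y² and m.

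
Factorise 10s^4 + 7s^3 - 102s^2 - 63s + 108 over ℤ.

(2s + 3)(5s - 4)(s + 3)(s - 3)

Among the possible rational roots, s = -3/2 is a root, so (2s + 3) is a factor; dividing leaves 5s^3 - 4s^2 - 45s + 36.
Then s = 3 is a root, giving the factor (s - 3) and quotient 5s^2 + 11s - 12.
The remaining quadratic factors as (s + 3)(5s - 4).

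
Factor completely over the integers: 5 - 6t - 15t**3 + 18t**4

Group as (18t**4 - 6t) + (-15t**3 + 5) = 6t(3t**3 - 1) - 5(3t**3 - 1).
Both groups share the factor (3t**3 - 1).

(6t - 5)(3t**3 - 1)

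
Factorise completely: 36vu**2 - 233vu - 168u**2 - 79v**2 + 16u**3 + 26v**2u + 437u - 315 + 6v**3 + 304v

(2v + 4u - 9)(3v + 4u - 5)(v + u - 7)

Group: 2v(3v**2 + 7vu - 26v + 4u**2 - 33u + 35) + (4u - 9)(3v**2 + 7vu - 26v + 4u**2 - 33u + 35); both groups contain (3v**2 + 7vu - 26v + 4u**2 - 33u + 35), so (2v + 4u - 9) is a factor with cofactor 3v**2 + 7vu - 26v + 4u**2 - 33u + 35.
The cofactor groups again: 3v**2 + 7vu - 26v + 4u**2 - 33u + 35 = v(3v + 4u - 5) + (u - 7)(3v + 4u - 5); both groups contain (3v + 4u - 5), giving (v + u - 7)(3v + 4u - 5).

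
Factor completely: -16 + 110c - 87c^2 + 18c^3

(3c - 8)(6c - 1)(c - 2)

Trying the rational-root candidates, c = 8/3 is a root, giving the factor (3c - 8) and quotient 6c^2 - 13c + 2.
The remaining quadratic factors as (6c - 1)(c - 2).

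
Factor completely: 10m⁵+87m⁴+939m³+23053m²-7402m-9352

By the rational root theorem, m = -1/2 is a root, so (2m+1) divides it; the quotient is 5m⁴+41m³+449m²+11302m-9352.
Continuing, m = -14 is a root, so (m+14) divides it; the quotient is 5m³-29m²+855m-668.
Continuing, m = 4/5 is a root, so (5m-4) divides it; the quotient is m²-5m+167.
The quadratic m²-5m+167 has discriminant -643 < 0 and is irreducible over ℤ.

(2m+1)(5m-4)(m+14)(m²-5m+167)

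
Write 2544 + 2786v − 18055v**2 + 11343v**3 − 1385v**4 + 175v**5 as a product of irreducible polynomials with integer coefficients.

By the rational root theorem, v = 3/5 is a root, so (5v − 3) divides it; the quotient is 35v**4 − 256v**3 + 2115v**2 − 2342v − 848.
Then v = −2/7 is a root, so (7v + 2) divides it; the quotient is 5v**3 − 38v**2 + 313v − 424.
Then v = 8/5 is a root, so (5v − 8) divides it; the quotient is v**2 − 6v + 53.
The quadratic v**2 − 6v + 53 has discriminant −176 < 0 and is irreducible over ℤ.

(5v − 3)(5v − 8)(7v + 2)(v**2 − 6v + 53)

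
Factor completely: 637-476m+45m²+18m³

(3m-7)(6m-13)(m+7)

Testing divisors of the constant over divisors of the leading coefficient, m = -7 is a root, giving the factor (m+7) and quotient 18m²-81m+91.
The remaining quadratic factors as (3m-7)(6m-13).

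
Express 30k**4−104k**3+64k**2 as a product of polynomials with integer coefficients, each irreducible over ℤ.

2k**2(3k−8)(5k−4)

Pull out the common factor 2k**2, then factor the remaining trinomial.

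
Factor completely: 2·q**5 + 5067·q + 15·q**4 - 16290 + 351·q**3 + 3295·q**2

Testing divisors of the constant over divisors of the leading coefficient, q = -6 is a root, giving the factor (q + 6) and quotient 2·q**4 + 3·q**3 + 333·q**2 + 1297·q - 2715.
Then q = -5 is a root, giving the factor (q + 5) and quotient 2·q**3 - 7·q**2 + 368·q - 543.
Continuing, q = 3/2 is a root, so (2·q - 3) divides it; the quotient is q**2 - 2·q + 181.
The quadratic q**2 - 2·q + 181 has discriminant -720 < 0 and is irreducible over ℤ.

(2·q - 3)·(q + 5)·(q + 6)·(q**2 - 2·q + 181)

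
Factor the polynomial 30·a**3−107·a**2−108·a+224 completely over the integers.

Among the possible rational roots, a = 4 is a root, so (a−4) is a factor; dividing leaves 30·a**2+13·a−56.
The remaining quadratic factors as (6·a−7)(5·a+8).

(5·a+8)·(6·a−7)·(a−4)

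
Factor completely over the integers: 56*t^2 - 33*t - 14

Need a pair with product 56·(-14) = -784 and sum -33: that's -49 and 16.
Split the middle term: 56*t^2 - 49*t + 16*t - 14 = 7*t*(8*t - 7) + 2*(8*t - 7).

(7*t + 2)*(8*t - 7)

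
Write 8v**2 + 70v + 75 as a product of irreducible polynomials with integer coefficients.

(2v + 15)(4v + 5)

Need a pair with product 8·75 = 600 and sum 70: that's 10 and 60.
Split the middle term: 8v**2 + 10v + 60v + 75 = 2v(4v + 5) + 15(4v + 5).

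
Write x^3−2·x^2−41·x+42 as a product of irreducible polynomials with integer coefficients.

Among the possible rational roots, x = −6 is a root, giving the factor (x+6) and quotient x^2−8·x+7.
The remaining quadratic factors as (x−7)(x−1).

(x+6)·(x−1)·(x−7)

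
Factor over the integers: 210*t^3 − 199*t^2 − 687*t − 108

By the rational root theorem, t = 12/5 is a root, so (5*t − 12) divides it; the quotient is 42*t^2 + 61*t + 9.
The remaining quadratic factors as (6*t + 1)(7*t + 9).

(5*t − 12)*(6*t + 1)*(7*t + 9)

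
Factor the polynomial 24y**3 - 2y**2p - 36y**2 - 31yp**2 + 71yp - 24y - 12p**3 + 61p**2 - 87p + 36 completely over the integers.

(3y - 4p + 3)(4y + 3p - 4)(2y + p - 3)

Group: 2y(12y**2 - 7yp - 12p**2 + 25p - 12) + (p - 3)(12y**2 - 7yp - 12p**2 + 25p - 12); both groups contain (12y**2 - 7yp - 12p**2 + 25p - 12), so (2y + p - 3) is a factor with cofactor 12y**2 - 7yp - 12p**2 + 25p - 12.
The cofactor groups again: 12y**2 - 7yp - 12p**2 + 25p - 12 = 4y(3y - 4p + 3) + (3p - 4)(3y - 4p + 3); both groups contain (3y - 4p + 3), giving (4y + 3p - 4)(3y - 4p + 3).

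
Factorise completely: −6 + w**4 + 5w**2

Substitute u = w**2 to get a quadratic in u, then factor.
w**2 + 6 is irreducible over ℤ (always positive, so no real roots).
w**2 − 1 is a difference of squares.

(w + 1)(w − 1)(w**2 + 6)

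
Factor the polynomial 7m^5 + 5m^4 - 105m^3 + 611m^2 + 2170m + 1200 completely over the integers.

By the rational root theorem, m = -2 is a root, so (m + 2) is a factor; dividing leaves 7m^4 - 9m^3 - 87m^2 + 785m + 600.
Next, m = -5 is a root, so (m + 5) divides it; the quotient is 7m^3 - 44m^2 + 133m + 120.
Then m = -5/7 is a root, giving the factor (7m + 5) and quotient m^2 - 7m + 24.
The quadratic m^2 - 7m + 24 has discriminant -47 < 0 and is irreducible over ℤ.

(7m + 5)(m + 2)(m + 5)(m^2 - 7m + 24)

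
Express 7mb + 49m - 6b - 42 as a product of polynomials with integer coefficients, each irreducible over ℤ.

Group as (7mb + 49m) + (-6b - 42) = 7m(b + 7) - 6(b + 7).
Both groups share the factor (b + 7).

(7m - 6)(b + 7)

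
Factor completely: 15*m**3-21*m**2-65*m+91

(5*m-7)*(3*m**2-13)

Group as (15*m**3-65*m) + (-21*m**2+91) = 5*m*(3*m**2-13) - 7*(3*m**2-13).
Both groups share the factor (3*m**2-13).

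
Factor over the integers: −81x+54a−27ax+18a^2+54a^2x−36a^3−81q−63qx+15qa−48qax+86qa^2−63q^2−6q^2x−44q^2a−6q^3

−(2q−2a+3)(3q−2a+3x)(q+9a+9)

Group: 3q(−2q^2−16qa−21q+18a^2−9a−27) + (−2a+3x)(−2q^2−16qa−21q+18a^2−9a−27); both groups contain (−2q^2−16qa−21q+18a^2−9a−27), so (3q−2a+3x) is a factor with cofactor −2q^2−16qa−21q+18a^2−9a−27.
The cofactor groups again: −2q^2−16qa−21q+18a^2−9a−27 = −q(2q−2a+3) + (−9a−9)(2q−2a+3); both groups contain (2q−2a+3), giving −(q+9a+9)(2q−2a+3).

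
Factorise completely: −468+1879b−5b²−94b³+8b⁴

Testing divisors of the constant over divisors of the leading coefficient, b = 1/4 is a root, giving the factor (4b−1) and quotient 2b³−23b²−7b+468.
Continuing, b = 13/2 is a root, so (2b−13) is a factor; dividing leaves b²−5b−36.
The remaining quadratic factors as (b+4)(b−9).

(2b−13)(4b−1)(b+4)(b−9)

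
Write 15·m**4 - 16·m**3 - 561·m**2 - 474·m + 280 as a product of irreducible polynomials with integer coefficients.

By the rational root theorem, m = 7 is a root, so (m - 7) divides it; the quotient is 15·m**3 + 89·m**2 + 62·m - 40.
Continuing, m = 2/5 is a root, so (5·m - 2) is a factor; dividing leaves 3·m**2 + 19·m + 20.
The remaining quadratic factors as (3·m + 4)(m + 5).

(3·m + 4)·(5·m - 2)·(m + 5)·(m - 7)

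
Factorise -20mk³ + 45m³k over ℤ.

5km(3m - 2k)(3m + 2k)

Pull out the common factor 5mk; 9m² - 4k² is a difference of squares.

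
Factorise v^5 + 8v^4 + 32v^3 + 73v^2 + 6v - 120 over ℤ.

(v + 2)(v + 4)(v - 1)(v^2 + 3v + 15)

Among the possible rational roots, v = -2 is a root, so (v + 2) is a factor; dividing leaves v^4 + 6v^3 + 20v^2 + 33v - 60.
Next, v = 1 is a root, giving the factor (v - 1) and quotient v^3 + 7v^2 + 27v + 60.
Continuing, v = -4 is a root, so (v + 4) divides it; the quotient is v^2 + 3v + 15.
The quadratic v^2 + 3v + 15 has discriminant -51 < 0 and is irreducible over ℤ.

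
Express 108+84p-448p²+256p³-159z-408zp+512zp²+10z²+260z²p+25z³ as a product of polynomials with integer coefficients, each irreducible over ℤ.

Group: 5z(5z²+48zp+6z+64p²-48p-27) + (4p-4)(5z²+48zp+6z+64p²-48p-27); both groups contain (5z²+48zp+6z+64p²-48p-27), so (5z+4p-4) is a factor with cofactor 5z²+48zp+6z+64p²-48p-27.
The cofactor groups again: 5z²+48zp+6z+64p²-48p-27 = z(5z+8p-9) + (8p+3)(5z+8p-9); both groups contain (5z+8p-9), giving (z+8p+3)(5z+8p-9).

(5z+4p-4)(5z+8p-9)(z+8p+3)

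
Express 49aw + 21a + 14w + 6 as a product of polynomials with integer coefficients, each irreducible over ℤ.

(7a + 2)(7w + 3)

Group as (49aw + 21a) + (14w + 6) = 7a(7w + 3) + 2(7w + 3).
Both groups share the factor (7w + 3).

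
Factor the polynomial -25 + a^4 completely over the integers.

Substitute u = a^2 to get a quadratic in u, then factor.
a^2 - 5 is irreducible over ℤ (5 is not a perfect square).
a^2 + 5 is irreducible over ℤ (always positive, so no real roots).

(a^2 + 5)·(a^2 - 5)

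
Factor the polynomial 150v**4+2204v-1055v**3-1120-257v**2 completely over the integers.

By the rational root theorem, v = -8/5 is a root, so (5v+8) is a factor; dividing leaves 30v**3-259v**2+363v-140.
Continuing, v = 5/6 is a root, so (6v-5) is a factor; dividing leaves 5v**2-39v+28.
The remaining quadratic factors as (v-7)(5v-4).

(5v+8)(5v-4)(6v-5)(v-7)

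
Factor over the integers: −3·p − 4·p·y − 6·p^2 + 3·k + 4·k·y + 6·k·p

Group: k·(6·p + 4·y + 3) − p·(6·p + 4·y + 3); both groups contain (6·p + 4·y + 3).

(6·p + 4·y + 3)·(k − p)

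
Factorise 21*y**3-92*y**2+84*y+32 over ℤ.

Trying the rational-root candidates, y = -2/7 is a root, so (7*y+2) is a factor; dividing leaves 3*y**2-14*y+16.
The remaining quadratic factors as (y-2)(3*y-8).

(3*y-8)*(7*y+2)*(y-2)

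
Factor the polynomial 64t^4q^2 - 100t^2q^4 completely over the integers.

4q^2t^2(4t - 5q)(4t + 5q)

Factor out 4t^2q^2, leaving 16t^2 - 25q^2, which is a difference of two squares.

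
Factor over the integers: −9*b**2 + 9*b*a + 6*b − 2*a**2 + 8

−(3*b − 2*a − 4)*(3*b − a + 2)

Group: −3*b*(3*b − a + 2) + (2*a + 4)*(3*b − a + 2); both groups contain (3*b − a + 2).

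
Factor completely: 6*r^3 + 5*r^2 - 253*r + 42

(6*r - 1)*(r + 7)*(r - 6)

Trying the rational-root candidates, r = 1/6 is a root, so (6*r - 1) is a factor; dividing leaves r^2 + r - 42.
The remaining quadratic factors as (r + 7)(r - 6).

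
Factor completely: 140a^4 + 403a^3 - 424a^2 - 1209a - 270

(4a + 1)(5a - 9)(7a + 10)(a + 3)

Among the possible rational roots, a = -3 is a root, so (a + 3) divides it; the quotient is 140a^3 - 17a^2 - 373a - 90.
Continuing, a = 9/5 is a root, so (5a - 9) is a factor; dividing leaves 28a^2 + 47a + 10.
The remaining quadratic factors as (7a + 10)(4a + 1).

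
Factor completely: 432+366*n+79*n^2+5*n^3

(5*n+9)*(n+6)*(n+8)

Among the possible rational roots, n = -8 is a root, so (n+8) divides it; the quotient is 5*n^2+39*n+54.
The remaining quadratic factors as (5*n+9)(n+6).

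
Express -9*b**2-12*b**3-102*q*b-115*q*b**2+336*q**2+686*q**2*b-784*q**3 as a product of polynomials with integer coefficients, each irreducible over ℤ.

-(8*q-3*b)*(7*q-4*b-3)*(14*q+b)

Group: 14*q*(-56*q**2+53*q*b+24*q-12*b**2-9*b) + b*(-56*q**2+53*q*b+24*q-12*b**2-9*b); both groups contain (-56*q**2+53*q*b+24*q-12*b**2-9*b), so (14*q+b) is a factor with cofactor -56*q**2+53*q*b+24*q-12*b**2-9*b.
The cofactor groups again: -56*q**2+53*q*b+24*q-12*b**2-9*b = -7*q*(8*q-3*b) + (4*b+3)*(8*q-3*b); both groups contain (8*q-3*b), giving -(7*q-4*b-3)*(8*q-3*b).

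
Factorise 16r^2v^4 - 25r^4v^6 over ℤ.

Factor out r^2v^4 first: what remains is -25r^2v^2 + 16.
Recognize a difference of squares with the parts 4 and 5rv.

-r^2v^4(5rv + 4)(5rv - 4)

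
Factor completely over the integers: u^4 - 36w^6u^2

Pull out the common factor u^2, leaving -36w^6 + u^2.
Recognize a difference of squares with the parts u and 6w^3.

-u^2(6w^3 - u)(6w^3 + u)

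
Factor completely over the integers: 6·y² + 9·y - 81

Pull out the common factor 3, then factor the remaining trinomial.

3·(2·y + 9)·(y - 3)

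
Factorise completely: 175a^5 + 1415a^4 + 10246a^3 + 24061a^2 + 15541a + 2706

Among the possible rational roots, a = -3/5 is a root, giving the factor (5a + 3) and quotient 35a^4 + 262a^3 + 1892a^2 + 3677a + 902.
Continuing, a = -2/7 is a root, giving the factor (7a + 2) and quotient 5a^3 + 36a^2 + 260a + 451.
Then a = -11/5 is a root, giving the factor (5a + 11) and quotient a^2 + 5a + 41.
The quadratic a^2 + 5a + 41 has discriminant -139 < 0 and is irreducible over ℤ.

(5a + 11)(5a + 3)(7a + 2)(a^2 + 5a + 41)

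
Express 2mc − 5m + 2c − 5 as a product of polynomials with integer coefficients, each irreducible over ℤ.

Group as (2mc − 5m) + (2c − 5) = m(2c − 5) + (2c − 5).
Both groups share the factor (2c − 5).

(2c − 5)(m + 1)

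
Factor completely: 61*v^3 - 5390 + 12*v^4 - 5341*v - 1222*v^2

Testing divisors of the constant over divisors of the leading coefficient, v = -11 is a root, so (v + 11) is a factor; dividing leaves 12*v^3 - 71*v^2 - 441*v - 490.
Next, v = -7/4 is a root, giving the factor (4*v + 7) and quotient 3*v^2 - 23*v - 70.
The remaining quadratic factors as (3*v + 7)(v - 10).

(3*v + 7)*(4*v + 7)*(v + 11)*(v - 10)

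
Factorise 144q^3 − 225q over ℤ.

Pull out the common factor 9q; 16q^2 − 25 is a difference of squares.

9q(4q + 5)(4q − 5)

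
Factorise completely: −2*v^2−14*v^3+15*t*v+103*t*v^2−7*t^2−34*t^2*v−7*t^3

−(7*t−v)*(t+7*v+1)*(t−2*v)

Group: t*(−7*t^2+15*t*v−2*v^2) + (7*v+1)*(−7*t^2+15*t*v−2*v^2); both groups contain (−7*t^2+15*t*v−2*v^2), so (t+7*v+1) is a factor with cofactor −7*t^2+15*t*v−2*v^2.
The cofactor groups again: −7*t^2+15*t*v−2*v^2 = −t*(7*t−v) + 2*v*(7*t−v); both groups contain (7*t−v), giving −(t−2*v)*(7*t−v).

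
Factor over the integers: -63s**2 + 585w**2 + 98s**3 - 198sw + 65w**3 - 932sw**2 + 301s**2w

Group: s(98s**2 - 189sw - 63s + 13w**2 + 117w) + 5w(98s**2 - 189sw - 63s + 13w**2 + 117w); both groups contain (98s**2 - 189sw - 63s + 13w**2 + 117w), so (s + 5w) is a factor with cofactor 98s**2 - 189sw - 63s + 13w**2 + 117w.
The cofactor groups again: 98s**2 - 189sw - 63s + 13w**2 + 117w = 14s(7s - 13w) + (-w - 9)(7s - 13w); both groups contain (7s - 13w), giving (14s - w - 9)(7s - 13w).

(14s - w - 9)(7s - 13w)(s + 5w)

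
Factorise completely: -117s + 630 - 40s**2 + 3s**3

(3s + 14)(s - 15)(s - 3)

Testing divisors of the constant over divisors of the leading coefficient, s = -14/3 is a root, so (3s + 14) divides it; the quotient is s**2 - 18s + 45.
The remaining quadratic factors as (s - 3)(s - 15).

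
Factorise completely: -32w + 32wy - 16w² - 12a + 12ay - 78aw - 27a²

-(3a + 8w)(9a + 2w - 4y + 4)

Group: -9a(3a + 8w) + (-2w + 4y - 4)(3a + 8w); both groups contain (3a + 8w).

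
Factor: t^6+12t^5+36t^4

Factor out t^4 first: what remains is t^2+12t+36.
Recognize a perfect-square trinomial with the parts t and 6.

t^4(t+6)^2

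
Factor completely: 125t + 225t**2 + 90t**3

Pull out the common factor 5t, then factor the remaining trinomial.

5t(3t + 5)(6t + 5)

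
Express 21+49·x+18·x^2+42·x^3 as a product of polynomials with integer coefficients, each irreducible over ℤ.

Group as (42·x^3+49·x) + (18·x^2+21) = 7·x·(6·x^2+7) + 3·(6·x^2+7).
Both groups share the factor (6·x^2+7).

(7·x+3)·(6·x^2+7)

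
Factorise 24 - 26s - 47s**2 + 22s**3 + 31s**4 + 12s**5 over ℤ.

(3s - 2)(4s - 3)(s + 1)(s**2 + 3s + 4)

Trying the rational-root candidates, s = 2/3 is a root, so (3s - 2) is a factor; dividing leaves 4s**4 + 13s**3 + 16s**2 - 5s - 12.
Next, s = 3/4 is a root, so (4s - 3) divides it; the quotient is s**3 + 4s**2 + 7s + 4.
Next, s = -1 is a root, so (s + 1) divides it; the quotient is s**2 + 3s + 4.
The quadratic s**2 + 3s + 4 has discriminant -7 < 0 and is irreducible over ℤ.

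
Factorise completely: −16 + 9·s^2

(3·s + 4)·(3·s − 4)

Need a pair with product 9·(−16) = −144 and sum 0: that's 12 and −12.
Split the middle term: 9·s^2 + 12·s − 12·s − 16 = 3·s·(3·s + 4) − 4·(3·s + 4).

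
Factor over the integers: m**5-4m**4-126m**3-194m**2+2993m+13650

Testing divisors of the constant over divisors of the leading coefficient, m = -7 is a root, so (m+7) is a factor; dividing leaves m**4-11m**3-49m**2+149m+1950.
Then m = 13 is a root, giving the factor (m-13) and quotient m**3+2m**2-23m-150.
Next, m = 6 is a root, giving the factor (m-6) and quotient m**2+8m+25.
The quadratic m**2+8m+25 has discriminant -36 < 0 and is irreducible over ℤ.

(m+7)(m-13)(m-6)(m**2+8m+25)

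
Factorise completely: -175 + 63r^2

7(3r + 5)(3r - 5)

Pull out the common factor 7; 9r^2 - 25 is a difference of squares.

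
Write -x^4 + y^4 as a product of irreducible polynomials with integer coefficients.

(y)⁴ − (x)⁴ = ((y)² − (x)²)((y)² + (x)²); the first factor splits again, the second (y^2 + x^2) is irreducible.

(y - x)·(y + x)·(y^2 + x^2)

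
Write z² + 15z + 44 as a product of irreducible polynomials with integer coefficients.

Two integers with product 44 and sum 15 are 11 and 4.

(z + 11)(z + 4)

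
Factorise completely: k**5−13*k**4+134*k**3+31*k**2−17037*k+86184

Testing divisors of the constant over divisors of the leading coefficient, k = 7 is a root, so (k−7) is a factor; dividing leaves k**4−6*k**3+92*k**2+675*k−12312.
Next, k = −9 is a root, giving the factor (k+9) and quotient k**3−15*k**2+227*k−1368.
Then k = 8 is a root, giving the factor (k−8) and quotient k**2−7*k+171.
The quadratic k**2−7*k+171 has discriminant −635 < 0 and is irreducible over ℤ.

(k+9)*(k−7)*(k−8)*(k**2−7*k+171)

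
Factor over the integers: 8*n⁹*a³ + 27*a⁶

a³*(2*n³ + 3*a)*(4*n⁶ - 6*n³*a + 9*a²)

Pull out the common factor a³, leaving 8*n⁹ + 27*a³.
Recognize a sum of cubes with the parts 3*a and 2*n³.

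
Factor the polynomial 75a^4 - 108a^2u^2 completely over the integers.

Pull out the common factor 3a^2; 25a^2 - 36u^2 is a difference of squares.

3a^2(5a + 6u)(5a - 6u)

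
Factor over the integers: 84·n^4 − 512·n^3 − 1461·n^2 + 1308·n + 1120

(2·n + 5)·(6·n − 7)·(7·n + 4)·(n − 8)

Among the possible rational roots, n = 8 is a root, giving the factor (n − 8) and quotient 84·n^3 + 160·n^2 − 181·n − 140.
Then n = −4/7 is a root, so (7·n + 4) is a factor; dividing leaves 12·n^2 + 16·n − 35.
The remaining quadratic factors as (2·n + 5)(6·n − 7).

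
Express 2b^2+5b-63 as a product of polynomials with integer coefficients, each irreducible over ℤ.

(2b-9)(b+7)

Need a pair with product 2·(-63) = -126 and sum 5: that's 14 and -9.
Split the middle term: 2b^2+14b - 9b-63 = 2b(b+7) - 9(b+7).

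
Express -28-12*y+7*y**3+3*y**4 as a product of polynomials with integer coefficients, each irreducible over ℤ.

Group as (3*y**4-12*y) + (7*y**3-28) = 3*y*(y**3-4) + 7*(y**3-4).
Both groups share the factor (y**3-4).

(3*y+7)*(y**3-4)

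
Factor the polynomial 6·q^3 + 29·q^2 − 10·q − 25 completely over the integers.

Testing divisors of the constant over divisors of the leading coefficient, q = −5/6 is a root, so (6·q + 5) is a factor; dividing leaves q^2 + 4·q − 5.
The remaining quadratic factors as (q + 5)(q − 1).

(6·q + 5)·(q + 5)·(q − 1)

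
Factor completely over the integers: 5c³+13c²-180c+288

Among the possible rational roots, c = 3 is a root, so (c-3) is a factor; dividing leaves 5c²+28c-96.
The remaining quadratic factors as (c+8)(5c-12).

(5c-12)(c+8)(c-3)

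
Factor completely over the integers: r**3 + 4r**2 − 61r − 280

Testing divisors of the constant over divisors of the leading coefficient, r = 8 is a root, giving the factor (r − 8) and quotient r**2 + 12r + 35.
The remaining quadratic factors as (r + 7)(r + 5).

(r + 5)(r + 7)(r − 8)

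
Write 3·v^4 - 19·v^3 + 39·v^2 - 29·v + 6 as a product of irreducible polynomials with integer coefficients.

(3·v - 1)·(v - 1)·(v - 2)·(v - 3)

Trying the rational-root candidates, v = 1/3 is a root, giving the factor (3·v - 1) and quotient v^3 - 6·v^2 + 11·v - 6.
Next, v = 3 is a root, giving the factor (v - 3) and quotient v^2 - 3·v + 2.
The remaining quadratic factors as (v - 1)(v - 2).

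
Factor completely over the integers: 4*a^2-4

Every term has a factor of 4. Then a^2-1 = (a)² − (1)².

4*(a+1)*(a-1)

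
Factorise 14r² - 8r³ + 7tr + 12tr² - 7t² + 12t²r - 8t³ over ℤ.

-(t - 2r)(8t - 4r + 7)(t + r)

Group: 8t(-t² + tr + 2r²) + (-4r + 7)(-t² + tr + 2r²); both groups contain (-t² + tr + 2r²), so (8t - 4r + 7) is a factor with cofactor -t² + tr + 2r².
The cofactor groups again: -t² + tr + 2r² = -t(t - 2r) - r(t - 2r); both groups contain (t - 2r), giving -(t + r)(t - 2r).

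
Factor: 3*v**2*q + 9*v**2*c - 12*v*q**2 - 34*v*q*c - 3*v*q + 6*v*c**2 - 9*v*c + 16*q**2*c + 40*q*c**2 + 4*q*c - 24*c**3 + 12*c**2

(3*v - 4*c)*(v - 4*q + 2*c - 1)*(q + 3*c)

Group: 3*v*(v*q + 3*v*c - 4*q**2 - 10*q*c - q + 6*c**2 - 3*c) - 4*c*(v*q + 3*v*c - 4*q**2 - 10*q*c - q + 6*c**2 - 3*c); both groups contain (v*q + 3*v*c - 4*q**2 - 10*q*c - q + 6*c**2 - 3*c), so (3*v - 4*c) is a factor with cofactor v*q + 3*v*c - 4*q**2 - 10*q*c - q + 6*c**2 - 3*c.
The cofactor groups again: v*q + 3*v*c - 4*q**2 - 10*q*c - q + 6*c**2 - 3*c = q*(v - 4*q + 2*c - 1) + 3*c*(v - 4*q + 2*c - 1); both groups contain (v - 4*q + 2*c - 1), giving (q + 3*c)*(v - 4*q + 2*c - 1).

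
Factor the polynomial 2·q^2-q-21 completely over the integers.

(2·q-7)·(q+3)

Need a pair with product 2·(-21) = -42 and sum -1: that's -7 and 6.
Split the middle term: 2·q^2-7·q + 6·q-21 = q·(2·q-7) + 3·(2·q-7).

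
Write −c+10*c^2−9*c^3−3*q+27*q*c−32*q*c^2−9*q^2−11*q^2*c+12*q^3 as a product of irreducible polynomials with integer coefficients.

Group: 4*q*(3*q^2+4*q*c−3*q+c^2−c) + (−9*c+1)*(3*q^2+4*q*c−3*q+c^2−c); both groups contain (3*q^2+4*q*c−3*q+c^2−c), so (4*q−9*c+1) is a factor with cofactor 3*q^2+4*q*c−3*q+c^2−c.
The cofactor groups again: 3*q^2+4*q*c−3*q+c^2−c = 3*q*(q+c−1) + c*(q+c−1); both groups contain (q+c−1), giving (3*q+c)*(q+c−1).

(4*q−9*c+1)*(3*q+c)*(q+c−1)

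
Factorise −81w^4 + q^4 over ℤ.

Write as (q^2)² − (9w^2)², then factor q^2 − 9w^2 once more.

(q + 3w)(q − 3w)(q^2 + 9w^2)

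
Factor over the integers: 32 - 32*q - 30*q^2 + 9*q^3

(3*q + 4)*(3*q - 2)*(q - 4)

Among the possible rational roots, q = 4 is a root, so (q - 4) is a factor; dividing leaves 9*q^2 + 6*q - 8.
The remaining quadratic factors as (3*q - 2)(3*q + 4).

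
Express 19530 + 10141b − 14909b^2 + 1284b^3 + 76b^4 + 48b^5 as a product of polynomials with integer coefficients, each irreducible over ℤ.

Among the possible rational roots, b = 7/4 is a root, giving the factor (4b − 7) and quotient 12b^4 + 40b^3 + 391b^2 − 3043b − 2790.
Continuing, b = −5/6 is a root, so (6b + 5) is a factor; dividing leaves 2b^3 + 5b^2 + 61b − 558.
Next, b = 9/2 is a root, giving the factor (2b − 9) and quotient b^2 + 7b + 62.
The quadratic b^2 + 7b + 62 has discriminant −199 < 0 and is irreducible over ℤ.

(2b − 9)(4b − 7)(6b + 5)(b^2 + 7b + 62)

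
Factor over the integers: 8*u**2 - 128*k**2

8*(u - 4*k)*(u + 4*k)

Pull out the common factor 8; u**2 - 16*k**2 is a difference of squares.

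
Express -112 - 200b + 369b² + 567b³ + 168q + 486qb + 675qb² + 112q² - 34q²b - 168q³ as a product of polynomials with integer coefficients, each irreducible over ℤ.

Group: 4q(-42q² - 103qb - 14q - 63b² - 13b + 28) + (-9b - 4)(-42q² - 103qb - 14q - 63b² - 13b + 28); both groups contain (-42q² - 103qb - 14q - 63b² - 13b + 28), so (4q - 9b - 4) is a factor with cofactor -42q² - 103qb - 14q - 63b² - 13b + 28.
The cofactor groups again: -42q² - 103qb - 14q - 63b² - 13b + 28 = -6q(7q + 9b + 7) + (-7b + 4)(7q + 9b + 7); both groups contain (7q + 9b + 7), giving -(6q + 7b - 4)(7q + 9b + 7).

-(4q - 9b - 4)(6q + 7b - 4)(7q + 9b + 7)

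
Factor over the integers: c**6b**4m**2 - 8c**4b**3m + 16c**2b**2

b**2c**2(c**2bm - 4)**2

Factor out c**2b**2 first: what remains is c**4b**2m**2 - 8c**2bm + 16.
Recognize a perfect-square trinomial with the parts 4 and c**2bm.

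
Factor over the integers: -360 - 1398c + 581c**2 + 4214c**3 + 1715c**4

(5c + 3)(7c + 15)(7c + 2)(7c - 4)

Testing divisors of the constant over divisors of the leading coefficient, c = -2/7 is a root, so (7c + 2) is a factor; dividing leaves 245c**3 + 532c**2 - 69c - 180.
Continuing, c = 4/7 is a root, so (7c - 4) divides it; the quotient is 35c**2 + 96c + 45.
The remaining quadratic factors as (5c + 3)(7c + 15).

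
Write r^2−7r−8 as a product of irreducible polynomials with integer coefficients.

(r+1)(r−8)

Two integers with product −8 and sum −7 are 1 and −8.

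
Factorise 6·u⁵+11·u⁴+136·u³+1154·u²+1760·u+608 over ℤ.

(2·u+1)·(3·u+4)·(u+4)·(u²−4·u+38)

Among the possible rational roots, u = −4/3 is a root, so (3·u+4) is a factor; dividing leaves 2·u⁴+u³+44·u²+326·u+152.
Next, u = −4 is a root, so (u+4) divides it; the quotient is 2·u³−7·u²+72·u+38.
Continuing, u = −1/2 is a root, so (2·u+1) divides it; the quotient is u²−4·u+38.
The quadratic u²−4·u+38 has discriminant −136 < 0 and is irreducible over ℤ.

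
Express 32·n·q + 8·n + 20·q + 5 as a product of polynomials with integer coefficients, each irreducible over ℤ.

(4·q + 1)·(8·n + 5)

Group as (32·n·q + 8·n) + (20·q + 5) = 8·n·(4·q + 1) + 5·(4·q + 1).
Both groups share the factor (4·q + 1).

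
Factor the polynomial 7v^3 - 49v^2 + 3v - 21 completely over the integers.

Group as (7v^3 + 3v) + (-49v^2 - 21) = v(7v^2 + 3) - 7(7v^2 + 3).
Both groups share the factor (7v^2 + 3).

(v - 7)(7v^2 + 3)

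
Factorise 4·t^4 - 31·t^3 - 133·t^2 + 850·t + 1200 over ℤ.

By the rational root theorem, t = 8 is a root, so (t - 8) divides it; the quotient is 4·t^3 + t^2 - 125·t - 150.
Next, t = -5/4 is a root, giving the factor (4·t + 5) and quotient t^2 - t - 30.
The remaining quadratic factors as (t + 5)(t - 6).

(4·t + 5)·(t + 5)·(t - 6)·(t - 8)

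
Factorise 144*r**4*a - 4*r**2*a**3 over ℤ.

4*a*r**2*(6*r - a)*(6*r + a)

Factor out 4*r**2*a, leaving 36*r**2 - a**2, which is a difference of two squares.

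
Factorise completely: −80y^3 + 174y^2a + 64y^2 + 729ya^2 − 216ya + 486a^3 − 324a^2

−(2y − 9a)(5y + 6a − 4)(8y + 9a)

Group: 2y(−40y^2 − 93ya + 32y − 54a^2 + 36a) − 9a(−40y^2 − 93ya + 32y − 54a^2 + 36a); both groups contain (−40y^2 − 93ya + 32y − 54a^2 + 36a), so (2y − 9a) is a factor with cofactor −40y^2 − 93ya + 32y − 54a^2 + 36a.
The cofactor groups again: −40y^2 − 93ya + 32y − 54a^2 + 36a = −5y(8y + 9a) + (−6a + 4)(8y + 9a); both groups contain (8y + 9a), giving −(5y + 6a − 4)(8y + 9a).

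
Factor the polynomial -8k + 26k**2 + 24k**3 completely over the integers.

2k(3k + 4)(4k - 1)

Pull out the common factor 2k, then factor the remaining trinomial.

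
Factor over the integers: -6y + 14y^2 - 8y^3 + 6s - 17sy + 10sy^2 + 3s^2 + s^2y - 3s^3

-(3s - 4y + 3)(s + 2y - 2)(s - y)

Group: s(-3s^2 + 7sy - 3s - 4y^2 + 3y) + (2y - 2)(-3s^2 + 7sy - 3s - 4y^2 + 3y); both groups contain (-3s^2 + 7sy - 3s - 4y^2 + 3y), so (s + 2y - 2) is a factor with cofactor -3s^2 + 7sy - 3s - 4y^2 + 3y.
The cofactor groups again: -3s^2 + 7sy - 3s - 4y^2 + 3y = -s(3s - 4y + 3) + y(3s - 4y + 3); both groups contain (3s - 4y + 3), giving -(s - y)(3s - 4y + 3).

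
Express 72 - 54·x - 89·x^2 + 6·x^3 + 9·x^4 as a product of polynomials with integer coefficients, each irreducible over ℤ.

Testing divisors of the constant over divisors of the leading coefficient, x = -4/3 is a root, so (3·x + 4) is a factor; dividing leaves 3·x^3 - 2·x^2 - 27·x + 18.
Next, x = 3 is a root, giving the factor (x - 3) and quotient 3·x^2 + 7·x - 6.
The remaining quadratic factors as (x + 3)(3·x - 2).

(3·x + 4)·(3·x - 2)·(x + 3)·(x - 3)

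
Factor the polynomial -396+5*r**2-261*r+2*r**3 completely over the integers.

(2*r+3)*(r+12)*(r-11)

Testing divisors of the constant over divisors of the leading coefficient, r = -12 is a root, giving the factor (r+12) and quotient 2*r**2-19*r-33.
The remaining quadratic factors as (r-11)(2*r+3).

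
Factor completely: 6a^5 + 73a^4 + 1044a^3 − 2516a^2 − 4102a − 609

(6a + 1)(a + 1)(a − 3)(a^2 + 14a + 203)

By the rational root theorem, a = −1 is a root, giving the factor (a + 1) and quotient 6a^4 + 67a^3 + 977a^2 − 3493a − 609.
Next, a = 3 is a root, so (a − 3) is a factor; dividing leaves 6a^3 + 85a^2 + 1232a + 203.
Then a = −1/6 is a root, so (6a + 1) is a factor; dividing leaves a^2 + 14a + 203.
The quadratic a^2 + 14a + 203 has discriminant −616 < 0 and is irreducible over ℤ.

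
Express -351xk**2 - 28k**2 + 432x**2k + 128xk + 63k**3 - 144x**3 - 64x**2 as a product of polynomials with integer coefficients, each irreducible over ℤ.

Group: 4x(-36x**2 + 99xk - 16x - 63k**2 + 28k) - k(-36x**2 + 99xk - 16x - 63k**2 + 28k); both groups contain (-36x**2 + 99xk - 16x - 63k**2 + 28k), so (4x - k) is a factor with cofactor -36x**2 + 99xk - 16x - 63k**2 + 28k.
The cofactor groups again: -36x**2 + 99xk - 16x - 63k**2 + 28k = -4x(9x - 9k + 4) + 7k(9x - 9k + 4); both groups contain (9x - 9k + 4), giving -(4x - 7k)(9x - 9k + 4).

-(4x - 7k)(9x - 9k + 4)(4x - k)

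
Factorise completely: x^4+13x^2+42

Substitute u = x^2 to get a quadratic in u, then factor.
x^2+6 is irreducible over ℤ (always positive, so no real roots).
x^2+7 is irreducible over ℤ (always positive, so no real roots).

(x^2+6)(x^2+7)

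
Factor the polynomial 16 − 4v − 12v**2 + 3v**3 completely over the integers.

Group as (3v**3 − 4v) + (−12v**2 + 16) = v(3v**2 − 4) − 4(3v**2 − 4).
Both groups share the factor (3v**2 − 4).

(v − 4)(3v**2 − 4)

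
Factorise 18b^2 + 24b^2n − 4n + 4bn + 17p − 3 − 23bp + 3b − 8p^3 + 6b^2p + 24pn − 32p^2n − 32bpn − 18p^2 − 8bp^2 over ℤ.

(2b − 4p + 1)(3b + 2p − 1)(p + 4n + 3)

Group: 3b(2bp + 8bn + 6b − 4p^2 − 16pn − 11p + 4n + 3) + (2p − 1)(2bp + 8bn + 6b − 4p^2 − 16pn − 11p + 4n + 3); both groups contain (2bp + 8bn + 6b − 4p^2 − 16pn − 11p + 4n + 3), so (3b + 2p − 1) is a factor with cofactor 2bp + 8bn + 6b − 4p^2 − 16pn − 11p + 4n + 3.
The cofactor groups again: 2bp + 8bn + 6b − 4p^2 − 16pn − 11p + 4n + 3 = p(2b − 4p + 1) + (4n + 3)(2b − 4p + 1); both groups contain (2b − 4p + 1), giving (p + 4n + 3)(2b − 4p + 1).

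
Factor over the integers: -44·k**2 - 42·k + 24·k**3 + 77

Group as (24·k**3 - 42·k) + (-44·k**2 + 77) = 6·k·(4·k**2 - 7) - 11·(4·k**2 - 7).
Both groups share the factor (4·k**2 - 7).

(6·k - 11)·(4·k**2 - 7)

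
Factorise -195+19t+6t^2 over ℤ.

Need a pair with product 6·(-195) = -1170 and sum 19: that's 45 and -26.
Split the middle term: 6t^2+45t - 26t-195 = 3t(2t+15) - 13(2t+15).

(2t+15)(3t-13)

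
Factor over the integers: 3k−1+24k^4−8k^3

Group as (24k^4+3k) + (−8k^3−1) = 3k(8k^3+1) − (8k^3+1).
Both groups share the factor (8k^3+1).

(2k+1)(3k−1)(4k^2−2k+1)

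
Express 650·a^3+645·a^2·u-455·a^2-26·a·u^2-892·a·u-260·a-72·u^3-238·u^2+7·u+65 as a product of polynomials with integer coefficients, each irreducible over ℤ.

(10·a+9·u+5)·(13·a-4·u-13)·(5·a+2·u-1)

Group: 10·a·(65·a^2+6·a·u-78·a-8·u^2-22·u+13) + (9·u+5)·(65·a^2+6·a·u-78·a-8·u^2-22·u+13); both groups contain (65·a^2+6·a·u-78·a-8·u^2-22·u+13), so (10·a+9·u+5) is a factor with cofactor 65·a^2+6·a·u-78·a-8·u^2-22·u+13.
The cofactor groups again: 65·a^2+6·a·u-78·a-8·u^2-22·u+13 = 5·a·(13·a-4·u-13) + (2·u-1)·(13·a-4·u-13); both groups contain (13·a-4·u-13), giving (5·a+2·u-1)·(13·a-4·u-13).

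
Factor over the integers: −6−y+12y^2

(3y+2)(4y−3)

Need a pair with product 12·(−6) = −72 and sum −1: that's 8 and −9.
Split the middle term: 12y^2+8y − 9y−6 = 4y(3y+2) − 3(3y+2).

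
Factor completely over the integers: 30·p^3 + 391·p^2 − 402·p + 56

(5·p − 4)·(6·p − 1)·(p + 14)

Among the possible rational roots, p = −14 is a root, so (p + 14) is a factor; dividing leaves 30·p^2 − 29·p + 4.
The remaining quadratic factors as (5·p − 4)(6·p − 1).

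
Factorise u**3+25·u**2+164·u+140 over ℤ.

(u+1)·(u+10)·(u+14)

Among the possible rational roots, u = -10 is a root, so (u+10) is a factor; dividing leaves u**2+15·u+14.
The remaining quadratic factors as (u+14)(u+1).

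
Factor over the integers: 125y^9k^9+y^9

y^9(5k^3+1)(25k^6-5k^3+1)

Pull out the common factor y^9, leaving 125k^9+1.
Recognize a sum of cubes with the parts 1 and 5k^3.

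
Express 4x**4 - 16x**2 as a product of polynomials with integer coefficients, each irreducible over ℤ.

Factor out 4x**2 first: what remains is x**2 - 4.
Recognize a difference of squares with the parts x and 2.

4x**2(x + 2)(x - 2)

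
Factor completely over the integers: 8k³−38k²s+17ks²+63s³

(2k−7s)(4k−9s)(k+s)

Group: k(8k²−46ks+63s²) + s(8k²−46ks+63s²); both groups contain (8k²−46ks+63s²), so (k+s) is a factor with cofactor 8k²−46ks+63s².
The cofactor groups again: 8k²−46ks+63s² = 2k(4k−9s) − 7s(4k−9s); both groups contain (4k−9s), giving (2k−7s)(4k−9s).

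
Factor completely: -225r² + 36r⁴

9r²(2r + 5)(2r - 5)

Pull out the common factor 9r²; 4r² - 25 is a difference of squares.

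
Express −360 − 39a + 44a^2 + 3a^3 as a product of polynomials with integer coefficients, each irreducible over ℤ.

Testing divisors of the constant over divisors of the leading coefficient, a = −8/3 is a root, so (3a + 8) divides it; the quotient is a^2 + 12a − 45.
The remaining quadratic factors as (a − 3)(a + 15).

(3a + 8)(a + 15)(a − 3)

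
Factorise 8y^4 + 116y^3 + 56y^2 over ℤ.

Pull out the common factor 4y^2, then factor the remaining trinomial.

4y^2(2y + 1)(y + 14)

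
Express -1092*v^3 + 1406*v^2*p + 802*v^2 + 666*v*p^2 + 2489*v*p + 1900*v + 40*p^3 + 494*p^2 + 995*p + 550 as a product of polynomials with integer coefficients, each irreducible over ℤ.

-(6*v - 10*p - 11)*(13*v + 4*p + 5)*(14*v + p + 10)

Group: 13*v*(-84*v^2 + 134*v*p + 94*v + 10*p^2 + 111*p + 110) + (4*p + 5)*(-84*v^2 + 134*v*p + 94*v + 10*p^2 + 111*p + 110); both groups contain (-84*v^2 + 134*v*p + 94*v + 10*p^2 + 111*p + 110), so (13*v + 4*p + 5) is a factor with cofactor -84*v^2 + 134*v*p + 94*v + 10*p^2 + 111*p + 110.
The cofactor groups again: -84*v^2 + 134*v*p + 94*v + 10*p^2 + 111*p + 110 = -6*v*(14*v + p + 10) + (10*p + 11)*(14*v + p + 10); both groups contain (14*v + p + 10), giving -(6*v - 10*p - 11)*(14*v + p + 10).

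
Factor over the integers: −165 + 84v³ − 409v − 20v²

Trying the rational-root candidates, v = −3/7 is a root, giving the factor (7v + 3) and quotient 12v² − 8v − 55.
The remaining quadratic factors as (6v + 11)(2v − 5).

(2v − 5)(6v + 11)(7v + 3)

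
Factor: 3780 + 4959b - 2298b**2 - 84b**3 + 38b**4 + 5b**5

By the rational root theorem, b = 3 is a root, so (b - 3) divides it; the quotient is 5b**4 + 53b**3 + 75b**2 - 2073b - 1260.
Continuing, b = 5 is a root, so (b - 5) divides it; the quotient is 5b**3 + 78b**2 + 465b + 252.
Continuing, b = -3/5 is a root, so (5b + 3) divides it; the quotient is b**2 + 15b + 84.
The quadratic b**2 + 15b + 84 has discriminant -111 < 0 and is irreducible over ℤ.

(5b + 3)(b - 3)(b - 5)(b**2 + 15b + 84)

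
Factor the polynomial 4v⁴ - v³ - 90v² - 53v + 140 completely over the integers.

(4v + 7)(v + 4)(v - 1)(v - 5)

Trying the rational-root candidates, v = 5 is a root, so (v - 5) is a factor; dividing leaves 4v³ + 19v² + 5v - 28.
Continuing, v = -7/4 is a root, giving the factor (4v + 7) and quotient v² + 3v - 4.
The remaining quadratic factors as (v - 1)(v + 4).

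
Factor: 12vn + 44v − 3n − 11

(3n + 11)(4v − 1)

Group as (12vn + 44v) + (−3n − 11) = 4v(3n + 11) − (3n + 11).
Both groups share the factor (3n + 11).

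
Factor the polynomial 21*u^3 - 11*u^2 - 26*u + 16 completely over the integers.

(3*u - 2)*(7*u + 8)*(u - 1)

By the rational root theorem, u = -8/7 is a root, so (7*u + 8) divides it; the quotient is 3*u^2 - 5*u + 2.
The remaining quadratic factors as (3*u - 2)(u - 1).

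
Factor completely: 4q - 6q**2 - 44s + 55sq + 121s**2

(11s - q)(11s + 6q - 4)

Group: 11s(11s + 6q - 4) - q(11s + 6q - 4); both groups contain (11s + 6q - 4).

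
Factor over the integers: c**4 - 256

(c)⁴ − (4)⁴ = ((c)² − (4)²)((c)² + (4)²); the first factor splits again, the second (c**2 + 16) is irreducible.

(c + 4)(c - 4)(c**2 + 16)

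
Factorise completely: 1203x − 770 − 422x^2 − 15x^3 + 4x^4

(4x − 7)(x + 10)(x − 1)(x − 11)

Among the possible rational roots, x = 1 is a root, giving the factor (x − 1) and quotient 4x^3 − 11x^2 − 433x + 770.
Continuing, x = 7/4 is a root, so (4x − 7) is a factor; dividing leaves x^2 − x − 110.
The remaining quadratic factors as (x − 11)(x + 10).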